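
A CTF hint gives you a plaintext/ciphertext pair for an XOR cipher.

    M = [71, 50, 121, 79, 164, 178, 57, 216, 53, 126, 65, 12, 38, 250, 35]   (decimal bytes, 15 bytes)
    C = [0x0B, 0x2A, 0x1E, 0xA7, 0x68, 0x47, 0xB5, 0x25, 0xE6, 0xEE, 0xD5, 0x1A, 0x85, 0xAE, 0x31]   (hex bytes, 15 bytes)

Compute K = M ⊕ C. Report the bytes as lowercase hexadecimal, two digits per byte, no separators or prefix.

4c1867e8ccf58cfdd3909416a35412

Since C = M ⊕ K, XORing both sides with M gives K = M ⊕ C.
47 xor 0b = 4c
32 xor 2a = 18
79 xor 1e = 67
4f xor a7 = e8
a4 xor 68 = cc
b2 xor 47 = f5
39 xor b5 = 8c
d8 xor 25 = fd
35 xor e6 = d3
7e xor ee = 90
41 xor d5 = 94
0c xor 1a = 16
26 xor 85 = a3
fa xor ae = 54
23 xor 31 = 12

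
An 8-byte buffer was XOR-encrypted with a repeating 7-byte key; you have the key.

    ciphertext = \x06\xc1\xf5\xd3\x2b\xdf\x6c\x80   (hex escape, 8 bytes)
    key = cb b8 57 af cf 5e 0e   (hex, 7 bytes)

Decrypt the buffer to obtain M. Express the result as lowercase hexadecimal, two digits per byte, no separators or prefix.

cd79a27ce481624b

The 7-byte key repeats, so the effective keystream is cb b8 57 af cf 5e 0e cb.
byte 0:   6 xor 203 = 205
byte 1: 193 xor 184 = 121
byte 2: 245 xor  87 = 162
byte 3: 211 xor 175 = 124
byte 4:  43 xor 207 = 228
byte 5: 223 xor  94 = 129
byte 6: 108 xor  14 =  98
byte 7: 128 xor 203 =  75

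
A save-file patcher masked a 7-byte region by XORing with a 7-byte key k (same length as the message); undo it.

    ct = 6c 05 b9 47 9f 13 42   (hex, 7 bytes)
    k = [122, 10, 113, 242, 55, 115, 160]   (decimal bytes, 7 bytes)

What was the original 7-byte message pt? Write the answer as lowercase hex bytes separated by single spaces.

16 0f c8 b5 a8 60 e2

XOR is its own inverse, so applying the key byte-wise gives the result directly.
6c XOR 7a = 16
05 XOR 0a = 0f
b9 XOR 71 = c8
47 XOR f2 = b5
9f XOR 37 = a8
13 XOR 73 = 60
42 XOR a0 = e2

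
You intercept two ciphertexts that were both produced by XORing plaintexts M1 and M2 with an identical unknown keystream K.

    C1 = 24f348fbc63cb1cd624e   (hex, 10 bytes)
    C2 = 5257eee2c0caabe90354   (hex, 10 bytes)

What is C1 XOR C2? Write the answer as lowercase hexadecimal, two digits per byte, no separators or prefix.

C1 ⊕ C2 = (M1 ⊕ K) ⊕ (M2 ⊕ K) = M1 ⊕ M2 — the shared key cancels under XOR.
24 xor 52 = 76
f3 xor 57 = a4
48 xor ee = a6
fb xor e2 = 19
c6 xor c0 = 06
3c xor ca = f6
b1 xor ab = 1a
cd xor e9 = 24
62 xor 03 = 61
4e xor 54 = 1a

76a4a61906f61a24611a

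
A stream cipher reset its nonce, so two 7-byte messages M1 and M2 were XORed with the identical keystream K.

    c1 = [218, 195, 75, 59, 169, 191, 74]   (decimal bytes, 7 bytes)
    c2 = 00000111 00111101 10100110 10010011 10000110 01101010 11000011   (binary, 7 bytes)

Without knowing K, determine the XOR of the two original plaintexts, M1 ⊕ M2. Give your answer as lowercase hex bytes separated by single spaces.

c1 ⊕ c2 = (M1 ⊕ K) ⊕ (M2 ⊕ K) = M1 ⊕ M2 — the shared key cancels under XOR.
11011010 XOR 00000111 = 11011101
11000011 XOR 00111101 = 11111110
01001011 XOR 10100110 = 11101101
00111011 XOR 10010011 = 10101000
10101001 XOR 10000110 = 00101111
10111111 XOR 01101010 = 11010101
01001010 XOR 11000011 = 10001001

dd fe ed a8 2f d5 89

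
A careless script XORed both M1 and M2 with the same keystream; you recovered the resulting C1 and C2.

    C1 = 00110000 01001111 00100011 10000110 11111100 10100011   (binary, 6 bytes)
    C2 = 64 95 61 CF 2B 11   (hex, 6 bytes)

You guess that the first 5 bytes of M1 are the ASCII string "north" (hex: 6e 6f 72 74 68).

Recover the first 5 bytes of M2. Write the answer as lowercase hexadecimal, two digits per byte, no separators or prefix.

3ab5303dbf

First, C1 ⊕ C2 = (M1 ⊕ K) ⊕ (M2 ⊕ K) = M1 ⊕ M2, so the key drops out. Then M2 = (M1 ⊕ M2) ⊕ M1 over the first 5 bytes.
byte 0: (30 ⊕ 64) ⊕ 6e = 54 ⊕ 6e = 3a
byte 1: (4f ⊕ 95) ⊕ 6f = da ⊕ 6f = b5
byte 2: (23 ⊕ 61) ⊕ 72 = 42 ⊕ 72 = 30
byte 3: (86 ⊕ cf) ⊕ 74 = 49 ⊕ 74 = 3d
byte 4: (fc ⊕ 2b) ⊕ 68 = d7 ⊕ 68 = bf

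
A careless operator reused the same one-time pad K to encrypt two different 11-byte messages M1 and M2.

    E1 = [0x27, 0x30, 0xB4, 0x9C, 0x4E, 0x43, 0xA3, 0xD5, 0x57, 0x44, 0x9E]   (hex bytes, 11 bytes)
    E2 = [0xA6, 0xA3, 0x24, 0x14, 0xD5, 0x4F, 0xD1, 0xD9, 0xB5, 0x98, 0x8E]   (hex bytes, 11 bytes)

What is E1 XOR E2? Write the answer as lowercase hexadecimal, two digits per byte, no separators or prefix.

E1 ⊕ E2 = (M1 ⊕ K) ⊕ (M2 ⊕ K) = M1 ⊕ M2 — the shared key cancels under XOR.
27 xor a6 = 81
30 xor a3 = 93
b4 xor 24 = 90
9c xor 14 = 88
4e xor d5 = 9b
43 xor 4f = 0c
a3 xor d1 = 72
d5 xor d9 = 0c
57 xor b5 = e2
44 xor 98 = dc
9e xor 8e = 10

819390889b0c720ce2dc10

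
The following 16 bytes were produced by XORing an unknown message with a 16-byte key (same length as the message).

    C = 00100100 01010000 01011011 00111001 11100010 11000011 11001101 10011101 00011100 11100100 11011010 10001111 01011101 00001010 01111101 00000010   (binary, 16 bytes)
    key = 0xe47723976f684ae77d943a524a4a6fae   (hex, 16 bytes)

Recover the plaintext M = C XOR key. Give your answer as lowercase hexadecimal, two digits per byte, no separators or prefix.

c02778ae8dab877a6170e0dd174012ac

XOR is its own inverse, so applying the key byte-wise gives the result directly.
00100100 ^ 11100100 = 11000000
01010000 ^ 01110111 = 00100111
01011011 ^ 00100011 = 01111000
00111001 ^ 10010111 = 10101110
11100010 ^ 01101111 = 10001101
11000011 ^ 01101000 = 10101011
11001101 ^ 01001010 = 10000111
10011101 ^ 11100111 = 01111010
00011100 ^ 01111101 = 01100001
11100100 ^ 10010100 = 01110000
11011010 ^ 00111010 = 11100000
10001111 ^ 01010010 = 11011101
01011101 ^ 01001010 = 00010111
00001010 ^ 01001010 = 01000000
01111101 ^ 01101111 = 00010010
00000010 ^ 10101110 = 10101100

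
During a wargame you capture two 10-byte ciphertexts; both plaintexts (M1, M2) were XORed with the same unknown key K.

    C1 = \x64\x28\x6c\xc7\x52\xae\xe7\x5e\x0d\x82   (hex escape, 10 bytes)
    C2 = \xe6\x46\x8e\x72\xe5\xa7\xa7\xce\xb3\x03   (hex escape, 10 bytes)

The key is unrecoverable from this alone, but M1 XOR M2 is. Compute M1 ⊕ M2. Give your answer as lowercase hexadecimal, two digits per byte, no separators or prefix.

826ee2b5b7094090be81

C1 ⊕ C2 = (M1 ⊕ K) ⊕ (M2 ⊕ K) = M1 ⊕ M2 — the shared key cancels under XOR.
01100100 XOR 11100110 = 10000010
00101000 XOR 01000110 = 01101110
01101100 XOR 10001110 = 11100010
11000111 XOR 01110010 = 10110101
01010010 XOR 11100101 = 10110111
10101110 XOR 10100111 = 00001001
11100111 XOR 10100111 = 01000000
01011110 XOR 11001110 = 10010000
00001101 XOR 10110011 = 10111110
10000010 XOR 00000011 = 10000001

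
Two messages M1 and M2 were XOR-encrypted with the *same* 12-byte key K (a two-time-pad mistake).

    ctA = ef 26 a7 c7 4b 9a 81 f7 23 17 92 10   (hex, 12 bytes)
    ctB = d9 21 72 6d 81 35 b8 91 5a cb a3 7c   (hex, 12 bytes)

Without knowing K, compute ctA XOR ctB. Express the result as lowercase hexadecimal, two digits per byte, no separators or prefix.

ctA ⊕ ctB = (M1 ⊕ K) ⊕ (M2 ⊕ K) = M1 ⊕ M2 — the shared key cancels under XOR.
ef xor d9 = 36
26 xor 21 = 07
a7 xor 72 = d5
c7 xor 6d = aa
4b xor 81 = ca
9a xor 35 = af
81 xor b8 = 39
f7 xor 91 = 66
23 xor 5a = 79
17 xor cb = dc
92 xor a3 = 31
10 xor 7c = 6c

3607d5aacaaf396679dc316c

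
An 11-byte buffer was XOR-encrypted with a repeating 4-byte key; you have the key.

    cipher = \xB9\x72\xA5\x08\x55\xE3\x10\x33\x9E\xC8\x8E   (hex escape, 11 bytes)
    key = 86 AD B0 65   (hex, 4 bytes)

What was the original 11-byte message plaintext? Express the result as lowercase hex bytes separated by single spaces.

3f df 15 6d d3 4e a0 56 18 65 3e

The 4-byte key repeats, so the effective keystream is 86 ad b0 65 86 ad b0 65 86 ad b0.
byte 0: 185 XOR 134 =  63
byte 1: 114 XOR 173 = 223
byte 2: 165 XOR 176 =  21
byte 3:   8 XOR 101 = 109
byte 4:  85 XOR 134 = 211
byte 5: 227 XOR 173 =  78
byte 6:  16 XOR 176 = 160
byte 7:  51 XOR 101 =  86
byte 8: 158 XOR 134 =  24
byte 9: 200 XOR 173 = 101
byte 10: 142 XOR 176 =  62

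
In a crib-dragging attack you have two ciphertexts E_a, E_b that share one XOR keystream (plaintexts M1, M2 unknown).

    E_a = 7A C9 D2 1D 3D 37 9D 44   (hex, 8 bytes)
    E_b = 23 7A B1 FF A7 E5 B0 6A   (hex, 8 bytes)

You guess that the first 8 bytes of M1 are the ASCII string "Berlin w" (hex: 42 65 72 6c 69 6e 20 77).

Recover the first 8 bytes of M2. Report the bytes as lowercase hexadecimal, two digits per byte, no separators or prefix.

1bd6118ef3bc0d59

First, E_a ⊕ E_b = (M1 ⊕ K) ⊕ (M2 ⊕ K) = M1 ⊕ M2, so the key drops out. Then M2 = (M1 ⊕ M2) ⊕ M1 over the first 8 bytes.
byte 0: (7a xor 23) xor 42 = 59 xor 42 = 1b
byte 1: (c9 xor 7a) xor 65 = b3 xor 65 = d6
byte 2: (d2 xor b1) xor 72 = 63 xor 72 = 11
byte 3: (1d xor ff) xor 6c = e2 xor 6c = 8e
byte 4: (3d xor a7) xor 69 = 9a xor 69 = f3
byte 5: (37 xor e5) xor 6e = d2 xor 6e = bc
byte 6: (9d xor b0) xor 20 = 2d xor 20 = 0d
byte 7: (44 xor 6a) xor 77 = 2e xor 77 = 59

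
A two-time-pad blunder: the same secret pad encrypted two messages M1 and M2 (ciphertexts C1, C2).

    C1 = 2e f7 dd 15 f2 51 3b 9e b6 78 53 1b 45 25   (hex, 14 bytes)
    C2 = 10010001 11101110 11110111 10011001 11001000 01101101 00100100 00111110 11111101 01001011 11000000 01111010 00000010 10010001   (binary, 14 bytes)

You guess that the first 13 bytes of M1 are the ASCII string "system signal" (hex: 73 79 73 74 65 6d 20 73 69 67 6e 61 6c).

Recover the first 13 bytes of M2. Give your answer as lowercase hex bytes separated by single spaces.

First, C1 ⊕ C2 = (M1 ⊕ K) ⊕ (M2 ⊕ K) = M1 ⊕ M2, so the key drops out. Then M2 = (M1 ⊕ M2) ⊕ M1 over the first 13 bytes.
byte 0: (2e ⊕ 91) ⊕ 73 = bf ⊕ 73 = cc
byte 1: (f7 ⊕ ee) ⊕ 79 = 19 ⊕ 79 = 60
byte 2: (dd ⊕ f7) ⊕ 73 = 2a ⊕ 73 = 59
byte 3: (15 ⊕ 99) ⊕ 74 = 8c ⊕ 74 = f8
byte 4: (f2 ⊕ c8) ⊕ 65 = 3a ⊕ 65 = 5f
byte 5: (51 ⊕ 6d) ⊕ 6d = 3c ⊕ 6d = 51
byte 6: (3b ⊕ 24) ⊕ 20 = 1f ⊕ 20 = 3f
byte 7: (9e ⊕ 3e) ⊕ 73 = a0 ⊕ 73 = d3
byte 8: (b6 ⊕ fd) ⊕ 69 = 4b ⊕ 69 = 22
byte 9: (78 ⊕ 4b) ⊕ 67 = 33 ⊕ 67 = 54
byte 10: (53 ⊕ c0) ⊕ 6e = 93 ⊕ 6e = fd
byte 11: (1b ⊕ 7a) ⊕ 61 = 61 ⊕ 61 = 00
byte 12: (45 ⊕ 02) ⊕ 6c = 47 ⊕ 6c = 2b

cc 60 59 f8 5f 51 3f d3 22 54 fd 00 2b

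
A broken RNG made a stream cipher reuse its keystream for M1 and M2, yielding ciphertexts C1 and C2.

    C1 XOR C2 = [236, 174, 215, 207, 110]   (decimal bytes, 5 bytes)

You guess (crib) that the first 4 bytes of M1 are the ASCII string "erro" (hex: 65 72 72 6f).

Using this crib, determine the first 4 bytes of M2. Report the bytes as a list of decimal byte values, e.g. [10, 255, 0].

[137, 220, 165, 160]

Since C1 ⊕ C2 = M1 ⊕ M2, XORing with the guessed M1 bytes yields the corresponding M2 bytes: M2 = (C1 ⊕ C2) ⊕ M1.
236 XOR 101 = 137
174 XOR 114 = 220
215 XOR 114 = 165
207 XOR 111 = 160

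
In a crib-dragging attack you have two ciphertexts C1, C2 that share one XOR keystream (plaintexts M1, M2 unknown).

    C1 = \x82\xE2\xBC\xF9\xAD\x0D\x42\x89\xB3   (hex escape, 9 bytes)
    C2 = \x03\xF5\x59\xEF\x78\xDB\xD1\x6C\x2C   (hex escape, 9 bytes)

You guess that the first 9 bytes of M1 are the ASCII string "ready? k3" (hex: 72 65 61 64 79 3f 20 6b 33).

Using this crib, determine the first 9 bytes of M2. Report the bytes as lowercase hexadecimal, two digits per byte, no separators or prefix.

First, C1 ⊕ C2 = (M1 ⊕ K) ⊕ (M2 ⊕ K) = M1 ⊕ M2, so the key drops out. Then M2 = (M1 ⊕ M2) ⊕ M1 over the first 9 bytes.
byte 0: (82 ⊕ 03) ⊕ 72 = 81 ⊕ 72 = f3
byte 1: (e2 ⊕ f5) ⊕ 65 = 17 ⊕ 65 = 72
byte 2: (bc ⊕ 59) ⊕ 61 = e5 ⊕ 61 = 84
byte 3: (f9 ⊕ ef) ⊕ 64 = 16 ⊕ 64 = 72
byte 4: (ad ⊕ 78) ⊕ 79 = d5 ⊕ 79 = ac
byte 5: (0d ⊕ db) ⊕ 3f = d6 ⊕ 3f = e9
byte 6: (42 ⊕ d1) ⊕ 20 = 93 ⊕ 20 = b3
byte 7: (89 ⊕ 6c) ⊕ 6b = e5 ⊕ 6b = 8e
byte 8: (b3 ⊕ 2c) ⊕ 33 = 9f ⊕ 33 = ac

f3728472ace9b38eac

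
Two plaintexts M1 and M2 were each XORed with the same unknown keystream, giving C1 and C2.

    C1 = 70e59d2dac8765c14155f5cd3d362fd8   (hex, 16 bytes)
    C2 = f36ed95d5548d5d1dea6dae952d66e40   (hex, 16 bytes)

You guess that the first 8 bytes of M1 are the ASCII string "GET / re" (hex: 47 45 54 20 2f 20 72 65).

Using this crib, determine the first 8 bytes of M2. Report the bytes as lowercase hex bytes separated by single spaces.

c4 ce 10 50 d6 ef c2 75

First, C1 ⊕ C2 = (M1 ⊕ K) ⊕ (M2 ⊕ K) = M1 ⊕ M2, so the key drops out. Then M2 = (M1 ⊕ M2) ⊕ M1 over the first 8 bytes.
byte 0: (70 ⊕ f3) ⊕ 47 = 83 ⊕ 47 = c4
byte 1: (e5 ⊕ 6e) ⊕ 45 = 8b ⊕ 45 = ce
byte 2: (9d ⊕ d9) ⊕ 54 = 44 ⊕ 54 = 10
byte 3: (2d ⊕ 5d) ⊕ 20 = 70 ⊕ 20 = 50
byte 4: (ac ⊕ 55) ⊕ 2f = f9 ⊕ 2f = d6
byte 5: (87 ⊕ 48) ⊕ 20 = cf ⊕ 20 = ef
byte 6: (65 ⊕ d5) ⊕ 72 = b0 ⊕ 72 = c2
byte 7: (c1 ⊕ d1) ⊕ 65 = 10 ⊕ 65 = 75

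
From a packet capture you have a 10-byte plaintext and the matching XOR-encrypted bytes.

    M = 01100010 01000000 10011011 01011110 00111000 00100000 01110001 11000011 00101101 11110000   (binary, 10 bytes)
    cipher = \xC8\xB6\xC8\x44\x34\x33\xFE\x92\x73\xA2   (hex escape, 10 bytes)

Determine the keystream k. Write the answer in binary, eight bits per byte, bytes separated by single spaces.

10101010 11110110 01010011 00011010 00001100 00010011 10001111 01010001 01011110 01010010

Since cipher = M ⊕ k, XORing both sides with M gives k = M ⊕ cipher.
 98 xor 200 = 170
 64 xor 182 = 246
155 xor 200 =  83
 94 xor  68 =  26
 56 xor  52 =  12
 32 xor  51 =  19
113 xor 254 = 143
195 xor 146 =  81
 45 xor 115 =  94
240 xor 162 =  82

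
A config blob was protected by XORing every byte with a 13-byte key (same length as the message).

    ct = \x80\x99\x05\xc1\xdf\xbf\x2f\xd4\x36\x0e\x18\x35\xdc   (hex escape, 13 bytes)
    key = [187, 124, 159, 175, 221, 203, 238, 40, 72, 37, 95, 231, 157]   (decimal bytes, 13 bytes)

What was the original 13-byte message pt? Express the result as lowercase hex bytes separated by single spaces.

3b e5 9a 6e 02 74 c1 fc 7e 2b 47 d2 41

byte 0: 128 XOR 187 =  59
byte 1: 153 XOR 124 = 229
byte 2:   5 XOR 159 = 154
byte 3: 193 XOR 175 = 110
byte 4: 223 XOR 221 =   2
byte 5: 191 XOR 203 = 116
byte 6:  47 XOR 238 = 193
byte 7: 212 XOR  40 = 252
byte 8:  54 XOR  72 = 126
byte 9:  14 XOR  37 =  43
byte 10:  24 XOR  95 =  71
byte 11:  53 XOR 231 = 210
byte 12: 220 XOR 157 =  65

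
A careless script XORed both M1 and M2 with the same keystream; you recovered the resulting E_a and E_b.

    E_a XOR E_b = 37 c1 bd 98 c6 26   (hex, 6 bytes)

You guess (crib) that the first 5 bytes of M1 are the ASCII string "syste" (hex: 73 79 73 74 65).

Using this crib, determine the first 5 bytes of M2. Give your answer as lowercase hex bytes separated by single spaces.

Since E_a ⊕ E_b = M1 ⊕ M2, XORing with the guessed M1 bytes yields the corresponding M2 bytes: M2 = (E_a ⊕ E_b) ⊕ M1.
 55 ⊕ 115 =  68
193 ⊕ 121 = 184
189 ⊕ 115 = 206
152 ⊕ 116 = 236
198 ⊕ 101 = 163

44 b8 ce ec a3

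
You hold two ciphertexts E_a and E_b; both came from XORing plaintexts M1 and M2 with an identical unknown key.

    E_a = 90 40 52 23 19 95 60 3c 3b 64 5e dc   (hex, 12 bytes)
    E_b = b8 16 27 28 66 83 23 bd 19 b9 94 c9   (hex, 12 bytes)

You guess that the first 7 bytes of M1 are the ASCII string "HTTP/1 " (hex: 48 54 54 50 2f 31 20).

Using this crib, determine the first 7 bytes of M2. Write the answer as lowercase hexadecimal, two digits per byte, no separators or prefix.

6002215b502763

First, E_a ⊕ E_b = (M1 ⊕ K) ⊕ (M2 ⊕ K) = M1 ⊕ M2, so the key drops out. Then M2 = (M1 ⊕ M2) ⊕ M1 over the first 7 bytes.
byte 0: (90 XOR b8) XOR 48 = 28 XOR 48 = 60
byte 1: (40 XOR 16) XOR 54 = 56 XOR 54 = 02
byte 2: (52 XOR 27) XOR 54 = 75 XOR 54 = 21
byte 3: (23 XOR 28) XOR 50 = 0b XOR 50 = 5b
byte 4: (19 XOR 66) XOR 2f = 7f XOR 2f = 50
byte 5: (95 XOR 83) XOR 31 = 16 XOR 31 = 27
byte 6: (60 XOR 23) XOR 20 = 43 XOR 20 = 63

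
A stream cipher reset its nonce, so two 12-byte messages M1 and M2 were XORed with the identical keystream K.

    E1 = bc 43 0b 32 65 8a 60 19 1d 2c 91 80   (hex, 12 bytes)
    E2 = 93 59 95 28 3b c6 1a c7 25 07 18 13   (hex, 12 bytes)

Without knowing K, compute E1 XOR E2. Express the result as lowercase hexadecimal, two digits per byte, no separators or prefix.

2f1a9e1a5e4c7ade382b8993

E1 ⊕ E2 = (M1 ⊕ K) ⊕ (M2 ⊕ K) = M1 ⊕ M2 — the shared key cancels under XOR.
10111100 ^ 10010011 = 00101111
01000011 ^ 01011001 = 00011010
00001011 ^ 10010101 = 10011110
00110010 ^ 00101000 = 00011010
01100101 ^ 00111011 = 01011110
10001010 ^ 11000110 = 01001100
01100000 ^ 00011010 = 01111010
00011001 ^ 11000111 = 11011110
00011101 ^ 00100101 = 00111000
00101100 ^ 00000111 = 00101011
10010001 ^ 00011000 = 10001001
10000000 ^ 00010011 = 10010011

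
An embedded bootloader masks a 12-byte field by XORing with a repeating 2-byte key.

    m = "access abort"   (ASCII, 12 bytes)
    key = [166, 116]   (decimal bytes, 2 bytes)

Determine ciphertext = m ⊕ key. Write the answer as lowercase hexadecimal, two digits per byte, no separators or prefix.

The 2-byte key repeats, so the effective keystream is a6 74 a6 74 a6 74 a6 74 a6 74 a6 74.
byte 0: 61 XOR a6 = c7
byte 1: 63 XOR 74 = 17
byte 2: 63 XOR a6 = c5
byte 3: 65 XOR 74 = 11
byte 4: 73 XOR a6 = d5
byte 5: 73 XOR 74 = 07
byte 6: 20 XOR a6 = 86
byte 7: 61 XOR 74 = 15
byte 8: 62 XOR a6 = c4
byte 9: 6f XOR 74 = 1b
byte 10: 72 XOR a6 = d4
byte 11: 74 XOR 74 = 00

c717c511d5078615c41bd400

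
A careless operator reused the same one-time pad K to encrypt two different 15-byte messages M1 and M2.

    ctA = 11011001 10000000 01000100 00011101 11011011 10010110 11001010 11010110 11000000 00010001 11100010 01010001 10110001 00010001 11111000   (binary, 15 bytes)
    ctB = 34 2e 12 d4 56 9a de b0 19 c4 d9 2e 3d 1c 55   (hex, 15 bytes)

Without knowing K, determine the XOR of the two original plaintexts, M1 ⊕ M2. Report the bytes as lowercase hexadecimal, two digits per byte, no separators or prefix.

ctA ⊕ ctB = (M1 ⊕ K) ⊕ (M2 ⊕ K) = M1 ⊕ M2 — the shared key cancels under XOR.
217 ⊕  52 = 237
128 ⊕  46 = 174
 68 ⊕  18 =  86
 29 ⊕ 212 = 201
219 ⊕  86 = 141
150 ⊕ 154 =  12
202 ⊕ 222 =  20
214 ⊕ 176 = 102
192 ⊕  25 = 217
 17 ⊕ 196 = 213
226 ⊕ 217 =  59
 81 ⊕  46 = 127
177 ⊕  61 = 140
 17 ⊕  28 =  13
248 ⊕  85 = 173

edae56c98d0c1466d9d53b7f8c0dad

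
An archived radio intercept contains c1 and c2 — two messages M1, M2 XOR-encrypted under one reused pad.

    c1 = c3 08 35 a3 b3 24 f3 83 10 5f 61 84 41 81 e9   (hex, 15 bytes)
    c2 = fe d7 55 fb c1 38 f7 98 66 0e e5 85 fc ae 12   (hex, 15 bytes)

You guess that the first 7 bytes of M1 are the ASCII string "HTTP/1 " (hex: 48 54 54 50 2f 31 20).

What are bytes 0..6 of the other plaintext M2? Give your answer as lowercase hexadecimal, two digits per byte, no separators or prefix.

758b34085d2d24

First, c1 ⊕ c2 = (M1 ⊕ K) ⊕ (M2 ⊕ K) = M1 ⊕ M2, so the key drops out. Then M2 = (M1 ⊕ M2) ⊕ M1 over the first 7 bytes.
byte 0: (c3 ^ fe) ^ 48 = 3d ^ 48 = 75
byte 1: (08 ^ d7) ^ 54 = df ^ 54 = 8b
byte 2: (35 ^ 55) ^ 54 = 60 ^ 54 = 34
byte 3: (a3 ^ fb) ^ 50 = 58 ^ 50 = 08
byte 4: (b3 ^ c1) ^ 2f = 72 ^ 2f = 5d
byte 5: (24 ^ 38) ^ 31 = 1c ^ 31 = 2d
byte 6: (f3 ^ f7) ^ 20 = 04 ^ 20 = 24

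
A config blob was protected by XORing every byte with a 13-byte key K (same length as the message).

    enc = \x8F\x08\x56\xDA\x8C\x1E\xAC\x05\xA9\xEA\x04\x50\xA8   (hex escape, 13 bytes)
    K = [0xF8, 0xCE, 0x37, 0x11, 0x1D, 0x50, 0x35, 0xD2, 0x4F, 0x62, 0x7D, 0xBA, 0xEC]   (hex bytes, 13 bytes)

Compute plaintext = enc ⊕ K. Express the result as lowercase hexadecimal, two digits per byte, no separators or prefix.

XOR is its own inverse, so applying the key byte-wise gives the result directly.
10001111 XOR 11111000 = 01110111
00001000 XOR 11001110 = 11000110
01010110 XOR 00110111 = 01100001
11011010 XOR 00010001 = 11001011
10001100 XOR 00011101 = 10010001
00011110 XOR 01010000 = 01001110
10101100 XOR 00110101 = 10011001
00000101 XOR 11010010 = 11010111
10101001 XOR 01001111 = 11100110
11101010 XOR 01100010 = 10001000
00000100 XOR 01111101 = 01111001
01010000 XOR 10111010 = 11101010
10101000 XOR 11101100 = 01000100

77c661cb914e99d7e68879ea44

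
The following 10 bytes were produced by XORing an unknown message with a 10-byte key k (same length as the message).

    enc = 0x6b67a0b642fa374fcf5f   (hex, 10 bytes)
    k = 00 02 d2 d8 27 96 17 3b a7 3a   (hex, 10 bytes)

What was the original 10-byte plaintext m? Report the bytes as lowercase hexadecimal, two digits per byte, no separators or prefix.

XOR is its own inverse, so applying the key byte-wise gives the result directly.
6b XOR 00 = 6b
67 XOR 02 = 65
a0 XOR d2 = 72
b6 XOR d8 = 6e
42 XOR 27 = 65
fa XOR 96 = 6c
37 XOR 17 = 20
4f XOR 3b = 74
cf XOR a7 = 68
5f XOR 3a = 65

6b65726e656c20746865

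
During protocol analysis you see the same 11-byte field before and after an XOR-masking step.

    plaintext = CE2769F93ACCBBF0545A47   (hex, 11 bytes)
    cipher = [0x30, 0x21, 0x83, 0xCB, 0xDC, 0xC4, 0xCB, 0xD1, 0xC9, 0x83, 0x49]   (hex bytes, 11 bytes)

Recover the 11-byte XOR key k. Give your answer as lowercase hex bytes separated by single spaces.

fe 06 ea 32 e6 08 70 21 9d d9 0e

Since cipher = plaintext ⊕ k, XORing both sides with plaintext gives k = plaintext ⊕ cipher.
byte 0: ce xor 30 = fe
byte 1: 27 xor 21 = 06
byte 2: 69 xor 83 = ea
byte 3: f9 xor cb = 32
byte 4: 3a xor dc = e6
byte 5: cc xor c4 = 08
byte 6: bb xor cb = 70
byte 7: f0 xor d1 = 21
byte 8: 54 xor c9 = 9d
byte 9: 5a xor 83 = d9
byte 10: 47 xor 49 = 0e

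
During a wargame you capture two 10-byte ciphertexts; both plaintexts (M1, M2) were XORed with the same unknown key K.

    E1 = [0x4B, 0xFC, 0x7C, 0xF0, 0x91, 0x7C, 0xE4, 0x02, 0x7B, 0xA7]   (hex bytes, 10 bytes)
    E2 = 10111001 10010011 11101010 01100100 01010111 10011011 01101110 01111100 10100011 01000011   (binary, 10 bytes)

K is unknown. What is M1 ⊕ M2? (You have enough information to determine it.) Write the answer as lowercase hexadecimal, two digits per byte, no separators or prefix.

f26f9694c6e78a7ed8e4

E1 ⊕ E2 = (M1 ⊕ K) ⊕ (M2 ⊕ K) = M1 ⊕ M2 — the shared key cancels under XOR.
byte 0: 4b ⊕ b9 = f2
byte 1: fc ⊕ 93 = 6f
byte 2: 7c ⊕ ea = 96
byte 3: f0 ⊕ 64 = 94
byte 4: 91 ⊕ 57 = c6
byte 5: 7c ⊕ 9b = e7
byte 6: e4 ⊕ 6e = 8a
byte 7: 02 ⊕ 7c = 7e
byte 8: 7b ⊕ a3 = d8
byte 9: a7 ⊕ 43 = e4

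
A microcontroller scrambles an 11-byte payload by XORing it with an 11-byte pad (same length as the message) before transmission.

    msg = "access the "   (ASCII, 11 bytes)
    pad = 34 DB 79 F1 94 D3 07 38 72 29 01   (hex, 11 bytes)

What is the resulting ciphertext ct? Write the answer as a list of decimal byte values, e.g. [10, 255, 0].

[85, 184, 26, 148, 231, 160, 39, 76, 26, 76, 33]

61 ^ 34 = 55
63 ^ db = b8
63 ^ 79 = 1a
65 ^ f1 = 94
73 ^ 94 = e7
73 ^ d3 = a0
20 ^ 07 = 27
74 ^ 38 = 4c
68 ^ 72 = 1a
65 ^ 29 = 4c
20 ^ 01 = 21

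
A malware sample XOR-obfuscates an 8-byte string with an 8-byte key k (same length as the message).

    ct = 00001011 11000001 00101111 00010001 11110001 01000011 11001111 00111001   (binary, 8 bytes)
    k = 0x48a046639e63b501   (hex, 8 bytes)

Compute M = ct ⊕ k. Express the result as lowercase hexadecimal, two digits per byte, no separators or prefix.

436169726f207a38

 11 XOR  72 =  67
193 XOR 160 =  97
 47 XOR  70 = 105
 17 XOR  99 = 114
241 XOR 158 = 111
 67 XOR  99 =  32
207 XOR 181 = 122
 57 XOR   1 =  56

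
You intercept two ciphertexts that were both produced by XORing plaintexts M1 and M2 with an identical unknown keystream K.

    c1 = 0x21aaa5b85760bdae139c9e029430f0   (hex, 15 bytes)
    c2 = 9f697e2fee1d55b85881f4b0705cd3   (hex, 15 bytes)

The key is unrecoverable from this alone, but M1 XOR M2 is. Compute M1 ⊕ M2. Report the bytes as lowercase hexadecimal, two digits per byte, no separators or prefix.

bec3db97b97de8164b1d6ab2e46c23

c1 ⊕ c2 = (M1 ⊕ K) ⊕ (M2 ⊕ K) = M1 ⊕ M2 — the shared key cancels under XOR.
21 ⊕ 9f = be
aa ⊕ 69 = c3
a5 ⊕ 7e = db
b8 ⊕ 2f = 97
57 ⊕ ee = b9
60 ⊕ 1d = 7d
bd ⊕ 55 = e8
ae ⊕ b8 = 16
13 ⊕ 58 = 4b
9c ⊕ 81 = 1d
9e ⊕ f4 = 6a
02 ⊕ b0 = b2
94 ⊕ 70 = e4
30 ⊕ 5c = 6c
f0 ⊕ d3 = 23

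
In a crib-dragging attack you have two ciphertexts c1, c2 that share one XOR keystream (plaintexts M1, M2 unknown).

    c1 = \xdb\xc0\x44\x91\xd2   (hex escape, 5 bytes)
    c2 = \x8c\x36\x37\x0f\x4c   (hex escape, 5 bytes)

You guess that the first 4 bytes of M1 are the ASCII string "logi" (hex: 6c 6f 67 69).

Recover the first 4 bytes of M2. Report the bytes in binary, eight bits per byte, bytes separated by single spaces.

First, c1 ⊕ c2 = (M1 ⊕ K) ⊕ (M2 ⊕ K) = M1 ⊕ M2, so the key drops out. Then M2 = (M1 ⊕ M2) ⊕ M1 over the first 4 bytes.
byte 0: (db XOR 8c) XOR 6c = 57 XOR 6c = 3b
byte 1: (c0 XOR 36) XOR 6f = f6 XOR 6f = 99
byte 2: (44 XOR 37) XOR 67 = 73 XOR 67 = 14
byte 3: (91 XOR 0f) XOR 69 = 9e XOR 69 = f7

00111011 10011001 00010100 11110111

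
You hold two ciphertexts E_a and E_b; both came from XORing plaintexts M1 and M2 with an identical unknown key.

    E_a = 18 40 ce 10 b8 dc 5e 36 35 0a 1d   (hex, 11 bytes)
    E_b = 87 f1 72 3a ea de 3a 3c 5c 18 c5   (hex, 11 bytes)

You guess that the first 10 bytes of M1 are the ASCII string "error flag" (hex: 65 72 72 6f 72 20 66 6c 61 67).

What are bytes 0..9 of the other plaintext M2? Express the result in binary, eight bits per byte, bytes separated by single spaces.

First, E_a ⊕ E_b = (M1 ⊕ K) ⊕ (M2 ⊕ K) = M1 ⊕ M2, so the key drops out. Then M2 = (M1 ⊕ M2) ⊕ M1 over the first 10 bytes.
byte 0: (18 XOR 87) XOR 65 = 9f XOR 65 = fa
byte 1: (40 XOR f1) XOR 72 = b1 XOR 72 = c3
byte 2: (ce XOR 72) XOR 72 = bc XOR 72 = ce
byte 3: (10 XOR 3a) XOR 6f = 2a XOR 6f = 45
byte 4: (b8 XOR ea) XOR 72 = 52 XOR 72 = 20
byte 5: (dc XOR de) XOR 20 = 02 XOR 20 = 22
byte 6: (5e XOR 3a) XOR 66 = 64 XOR 66 = 02
byte 7: (36 XOR 3c) XOR 6c = 0a XOR 6c = 66
byte 8: (35 XOR 5c) XOR 61 = 69 XOR 61 = 08
byte 9: (0a XOR 18) XOR 67 = 12 XOR 67 = 75

11111010 11000011 11001110 01000101 00100000 00100010 00000010 01100110 00001000 01110101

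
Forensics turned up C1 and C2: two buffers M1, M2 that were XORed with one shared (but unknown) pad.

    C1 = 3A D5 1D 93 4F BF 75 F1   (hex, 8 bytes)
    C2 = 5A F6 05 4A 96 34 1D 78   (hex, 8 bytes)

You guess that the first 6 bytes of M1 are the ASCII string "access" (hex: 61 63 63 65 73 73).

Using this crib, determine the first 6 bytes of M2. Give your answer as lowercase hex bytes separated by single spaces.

01 40 7b bc aa f8

First, C1 ⊕ C2 = (M1 ⊕ K) ⊕ (M2 ⊕ K) = M1 ⊕ M2, so the key drops out. Then M2 = (M1 ⊕ M2) ⊕ M1 over the first 6 bytes.
byte 0: (3a ⊕ 5a) ⊕ 61 = 60 ⊕ 61 = 01
byte 1: (d5 ⊕ f6) ⊕ 63 = 23 ⊕ 63 = 40
byte 2: (1d ⊕ 05) ⊕ 63 = 18 ⊕ 63 = 7b
byte 3: (93 ⊕ 4a) ⊕ 65 = d9 ⊕ 65 = bc
byte 4: (4f ⊕ 96) ⊕ 73 = d9 ⊕ 73 = aa
byte 5: (bf ⊕ 34) ⊕ 73 = 8b ⊕ 73 = f8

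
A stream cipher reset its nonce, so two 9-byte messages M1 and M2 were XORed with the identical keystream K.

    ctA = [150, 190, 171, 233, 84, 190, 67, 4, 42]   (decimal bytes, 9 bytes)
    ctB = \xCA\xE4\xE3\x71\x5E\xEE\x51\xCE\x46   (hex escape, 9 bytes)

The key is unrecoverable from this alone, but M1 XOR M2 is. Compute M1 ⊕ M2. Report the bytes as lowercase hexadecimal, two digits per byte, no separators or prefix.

ctA ⊕ ctB = (M1 ⊕ K) ⊕ (M2 ⊕ K) = M1 ⊕ M2 — the shared key cancels under XOR.
150 ⊕ 202 =  92
190 ⊕ 228 =  90
171 ⊕ 227 =  72
233 ⊕ 113 = 152
 84 ⊕  94 =  10
190 ⊕ 238 =  80
 67 ⊕  81 =  18
  4 ⊕ 206 = 202
 42 ⊕  70 = 108

5c5a48980a5012ca6c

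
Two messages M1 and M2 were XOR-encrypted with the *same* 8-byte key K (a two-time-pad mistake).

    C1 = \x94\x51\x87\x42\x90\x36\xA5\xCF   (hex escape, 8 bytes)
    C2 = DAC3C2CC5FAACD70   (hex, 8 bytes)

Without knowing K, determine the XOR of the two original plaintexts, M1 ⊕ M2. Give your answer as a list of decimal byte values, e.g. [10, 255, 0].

[78, 146, 69, 142, 207, 156, 104, 191]

C1 ⊕ C2 = (M1 ⊕ K) ⊕ (M2 ⊕ K) = M1 ⊕ M2 — the shared key cancels under XOR.
10010100 ⊕ 11011010 = 01001110
01010001 ⊕ 11000011 = 10010010
10000111 ⊕ 11000010 = 01000101
01000010 ⊕ 11001100 = 10001110
10010000 ⊕ 01011111 = 11001111
00110110 ⊕ 10101010 = 10011100
10100101 ⊕ 11001101 = 01101000
11001111 ⊕ 01110000 = 10111111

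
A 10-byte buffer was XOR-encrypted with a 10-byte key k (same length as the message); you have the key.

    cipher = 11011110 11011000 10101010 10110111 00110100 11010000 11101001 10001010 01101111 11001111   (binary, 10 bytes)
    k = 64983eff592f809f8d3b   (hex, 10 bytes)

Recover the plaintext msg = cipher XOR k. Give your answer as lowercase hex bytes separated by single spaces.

ba 40 94 48 6d ff 69 15 e2 f4

XOR is its own inverse, so applying the key byte-wise gives the result directly.
byte 0: 222 ⊕ 100 = 186
byte 1: 216 ⊕ 152 =  64
byte 2: 170 ⊕  62 = 148
byte 3: 183 ⊕ 255 =  72
byte 4:  52 ⊕  89 = 109
byte 5: 208 ⊕  47 = 255
byte 6: 233 ⊕ 128 = 105
byte 7: 138 ⊕ 159 =  21
byte 8: 111 ⊕ 141 = 226
byte 9: 207 ⊕  59 = 244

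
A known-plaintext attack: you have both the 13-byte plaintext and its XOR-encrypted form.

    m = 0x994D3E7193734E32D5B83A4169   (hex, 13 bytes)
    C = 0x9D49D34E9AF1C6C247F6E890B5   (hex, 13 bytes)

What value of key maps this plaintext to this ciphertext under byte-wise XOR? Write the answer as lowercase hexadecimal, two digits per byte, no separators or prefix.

Since C = m ⊕ key, XORing both sides with m gives key = m ⊕ C.
10011001 ⊕ 10011101 = 00000100
01001101 ⊕ 01001001 = 00000100
00111110 ⊕ 11010011 = 11101101
01110001 ⊕ 01001110 = 00111111
10010011 ⊕ 10011010 = 00001001
01110011 ⊕ 11110001 = 10000010
01001110 ⊕ 11000110 = 10001000
00110010 ⊕ 11000010 = 11110000
11010101 ⊕ 01000111 = 10010010
10111000 ⊕ 11110110 = 01001110
00111010 ⊕ 11101000 = 11010010
01000001 ⊕ 10010000 = 11010001
01101001 ⊕ 10110101 = 11011100

0404ed3f098288f0924ed2d1dc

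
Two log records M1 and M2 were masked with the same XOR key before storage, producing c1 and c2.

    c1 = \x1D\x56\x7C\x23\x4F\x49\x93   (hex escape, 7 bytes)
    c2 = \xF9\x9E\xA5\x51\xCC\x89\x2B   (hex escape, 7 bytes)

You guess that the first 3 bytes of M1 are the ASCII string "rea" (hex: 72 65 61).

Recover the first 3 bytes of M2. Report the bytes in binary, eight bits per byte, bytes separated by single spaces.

First, c1 ⊕ c2 = (M1 ⊕ K) ⊕ (M2 ⊕ K) = M1 ⊕ M2, so the key drops out. Then M2 = (M1 ⊕ M2) ⊕ M1 over the first 3 bytes.
byte 0: (1d ^ f9) ^ 72 = e4 ^ 72 = 96
byte 1: (56 ^ 9e) ^ 65 = c8 ^ 65 = ad
byte 2: (7c ^ a5) ^ 61 = d9 ^ 61 = b8

10010110 10101101 10111000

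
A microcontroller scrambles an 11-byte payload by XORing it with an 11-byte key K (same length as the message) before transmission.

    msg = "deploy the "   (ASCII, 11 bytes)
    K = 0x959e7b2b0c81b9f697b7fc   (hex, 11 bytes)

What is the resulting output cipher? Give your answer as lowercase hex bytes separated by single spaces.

f1 fb 0b 47 63 f8 99 82 ff d2 dc

XOR is its own inverse, so applying the key byte-wise gives the result directly.
01100100 xor 10010101 = 11110001
01100101 xor 10011110 = 11111011
01110000 xor 01111011 = 00001011
01101100 xor 00101011 = 01000111
01101111 xor 00001100 = 01100011
01111001 xor 10000001 = 11111000
00100000 xor 10111001 = 10011001
01110100 xor 11110110 = 10000010
01101000 xor 10010111 = 11111111
01100101 xor 10110111 = 11010010
00100000 xor 11111100 = 11011100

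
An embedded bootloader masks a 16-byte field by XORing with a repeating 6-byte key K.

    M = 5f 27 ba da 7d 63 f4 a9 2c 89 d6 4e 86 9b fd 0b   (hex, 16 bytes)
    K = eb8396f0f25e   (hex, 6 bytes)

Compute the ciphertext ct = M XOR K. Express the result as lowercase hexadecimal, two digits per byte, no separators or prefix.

b4a42c2a8f3d1f2aba7924106d186bfb

The 6-byte key repeats, so the effective keystream is eb 83 96 f0 f2 5e eb 83 96 f0 f2 5e eb 83 96 f0.
byte 0:  95 ⊕ 235 = 180
byte 1:  39 ⊕ 131 = 164
byte 2: 186 ⊕ 150 =  44
byte 3: 218 ⊕ 240 =  42
byte 4: 125 ⊕ 242 = 143
byte 5:  99 ⊕  94 =  61
byte 6: 244 ⊕ 235 =  31
byte 7: 169 ⊕ 131 =  42
byte 8:  44 ⊕ 150 = 186
byte 9: 137 ⊕ 240 = 121
byte 10: 214 ⊕ 242 =  36
byte 11:  78 ⊕  94 =  16
byte 12: 134 ⊕ 235 = 109
byte 13: 155 ⊕ 131 =  24
byte 14: 253 ⊕ 150 = 107
byte 15:  11 ⊕ 240 = 251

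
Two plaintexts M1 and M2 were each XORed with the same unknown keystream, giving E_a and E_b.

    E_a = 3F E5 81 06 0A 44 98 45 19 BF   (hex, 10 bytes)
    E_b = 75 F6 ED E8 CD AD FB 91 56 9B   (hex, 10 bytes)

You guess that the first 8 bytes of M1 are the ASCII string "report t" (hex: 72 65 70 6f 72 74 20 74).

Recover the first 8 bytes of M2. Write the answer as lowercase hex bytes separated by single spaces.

First, E_a ⊕ E_b = (M1 ⊕ K) ⊕ (M2 ⊕ K) = M1 ⊕ M2, so the key drops out. Then M2 = (M1 ⊕ M2) ⊕ M1 over the first 8 bytes.
byte 0: (3f xor 75) xor 72 = 4a xor 72 = 38
byte 1: (e5 xor f6) xor 65 = 13 xor 65 = 76
byte 2: (81 xor ed) xor 70 = 6c xor 70 = 1c
byte 3: (06 xor e8) xor 6f = ee xor 6f = 81
byte 4: (0a xor cd) xor 72 = c7 xor 72 = b5
byte 5: (44 xor ad) xor 74 = e9 xor 74 = 9d
byte 6: (98 xor fb) xor 20 = 63 xor 20 = 43
byte 7: (45 xor 91) xor 74 = d4 xor 74 = a0

38 76 1c 81 b5 9d 43 a0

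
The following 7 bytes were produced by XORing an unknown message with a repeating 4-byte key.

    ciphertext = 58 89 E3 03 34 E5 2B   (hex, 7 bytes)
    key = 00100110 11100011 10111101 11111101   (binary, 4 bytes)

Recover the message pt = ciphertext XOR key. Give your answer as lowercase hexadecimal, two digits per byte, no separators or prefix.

The 4-byte key repeats, so the effective keystream is 26 e3 bd fd 26 e3 bd.
byte 0: 01011000 ⊕ 00100110 = 01111110
byte 1: 10001001 ⊕ 11100011 = 01101010
byte 2: 11100011 ⊕ 10111101 = 01011110
byte 3: 00000011 ⊕ 11111101 = 11111110
byte 4: 00110100 ⊕ 00100110 = 00010010
byte 5: 11100101 ⊕ 11100011 = 00000110
byte 6: 00101011 ⊕ 10111101 = 10010110

7e6a5efe120696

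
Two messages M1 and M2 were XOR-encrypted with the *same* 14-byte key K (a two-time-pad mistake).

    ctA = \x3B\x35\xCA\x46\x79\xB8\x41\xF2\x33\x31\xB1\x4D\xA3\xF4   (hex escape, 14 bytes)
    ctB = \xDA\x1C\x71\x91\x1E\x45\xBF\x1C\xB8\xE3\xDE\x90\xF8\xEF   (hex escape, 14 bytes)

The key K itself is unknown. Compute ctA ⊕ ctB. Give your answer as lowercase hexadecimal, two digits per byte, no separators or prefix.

ctA ⊕ ctB = (M1 ⊕ K) ⊕ (M2 ⊕ K) = M1 ⊕ M2 — the shared key cancels under XOR.
byte 0:  59 ^ 218 = 225
byte 1:  53 ^  28 =  41
byte 2: 202 ^ 113 = 187
byte 3:  70 ^ 145 = 215
byte 4: 121 ^  30 = 103
byte 5: 184 ^  69 = 253
byte 6:  65 ^ 191 = 254
byte 7: 242 ^  28 = 238
byte 8:  51 ^ 184 = 139
byte 9:  49 ^ 227 = 210
byte 10: 177 ^ 222 = 111
byte 11:  77 ^ 144 = 221
byte 12: 163 ^ 248 =  91
byte 13: 244 ^ 239 =  27

e129bbd767fdfeee8bd26fdd5b1b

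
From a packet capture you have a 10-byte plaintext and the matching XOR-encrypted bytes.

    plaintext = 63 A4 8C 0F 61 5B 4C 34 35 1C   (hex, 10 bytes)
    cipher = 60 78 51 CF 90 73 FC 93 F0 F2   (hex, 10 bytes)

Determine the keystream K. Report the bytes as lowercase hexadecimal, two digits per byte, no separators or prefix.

Since cipher = plaintext ⊕ K, XORing both sides with plaintext gives K = plaintext ⊕ cipher.
01100011 XOR 01100000 = 00000011
10100100 XOR 01111000 = 11011100
10001100 XOR 01010001 = 11011101
00001111 XOR 11001111 = 11000000
01100001 XOR 10010000 = 11110001
01011011 XOR 01110011 = 00101000
01001100 XOR 11111100 = 10110000
00110100 XOR 10010011 = 10100111
00110101 XOR 11110000 = 11000101
00011100 XOR 11110010 = 11101110

03dcddc0f128b0a7c5ee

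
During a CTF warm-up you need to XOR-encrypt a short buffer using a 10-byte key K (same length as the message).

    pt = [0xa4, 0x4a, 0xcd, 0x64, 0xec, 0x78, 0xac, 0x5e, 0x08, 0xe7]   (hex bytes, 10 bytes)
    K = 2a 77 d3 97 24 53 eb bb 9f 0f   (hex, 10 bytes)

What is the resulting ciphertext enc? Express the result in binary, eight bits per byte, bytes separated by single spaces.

byte 0: a4 XOR 2a = 8e
byte 1: 4a XOR 77 = 3d
byte 2: cd XOR d3 = 1e
byte 3: 64 XOR 97 = f3
byte 4: ec XOR 24 = c8
byte 5: 78 XOR 53 = 2b
byte 6: ac XOR eb = 47
byte 7: 5e XOR bb = e5
byte 8: 08 XOR 9f = 97
byte 9: e7 XOR 0f = e8

10001110 00111101 00011110 11110011 11001000 00101011 01000111 11100101 10010111 11101000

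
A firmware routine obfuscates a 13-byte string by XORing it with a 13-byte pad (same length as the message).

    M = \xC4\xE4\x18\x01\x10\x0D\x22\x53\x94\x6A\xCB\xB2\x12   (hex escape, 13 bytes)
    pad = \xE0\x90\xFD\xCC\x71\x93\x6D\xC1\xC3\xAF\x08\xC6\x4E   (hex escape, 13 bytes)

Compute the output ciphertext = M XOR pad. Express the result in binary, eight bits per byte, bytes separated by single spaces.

00100100 01110100 11100101 11001101 01100001 10011110 01001111 10010010 01010111 11000101 11000011 01110100 01011100

c4 ^ e0 = 24
e4 ^ 90 = 74
18 ^ fd = e5
01 ^ cc = cd
10 ^ 71 = 61
0d ^ 93 = 9e
22 ^ 6d = 4f
53 ^ c1 = 92
94 ^ c3 = 57
6a ^ af = c5
cb ^ 08 = c3
b2 ^ c6 = 74
12 ^ 4e = 5c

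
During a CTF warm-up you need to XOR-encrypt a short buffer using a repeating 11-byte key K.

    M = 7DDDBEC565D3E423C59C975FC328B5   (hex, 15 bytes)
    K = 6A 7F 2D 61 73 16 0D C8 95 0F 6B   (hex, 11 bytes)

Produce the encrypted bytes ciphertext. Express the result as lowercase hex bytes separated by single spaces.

The 11-byte key repeats, so the effective keystream is 6a 7f 2d 61 73 16 0d c8 95 0f 6b 6a 7f 2d 61.
byte 0: 125 xor 106 =  23
byte 1: 221 xor 127 = 162
byte 2: 190 xor  45 = 147
byte 3: 197 xor  97 = 164
byte 4: 101 xor 115 =  22
byte 5: 211 xor  22 = 197
byte 6: 228 xor  13 = 233
byte 7:  35 xor 200 = 235
byte 8: 197 xor 149 =  80
byte 9: 156 xor  15 = 147
byte 10: 151 xor 107 = 252
byte 11:  95 xor 106 =  53
byte 12: 195 xor 127 = 188
byte 13:  40 xor  45 =   5
byte 14: 181 xor  97 = 212

17 a2 93 a4 16 c5 e9 eb 50 93 fc 35 bc 05 d4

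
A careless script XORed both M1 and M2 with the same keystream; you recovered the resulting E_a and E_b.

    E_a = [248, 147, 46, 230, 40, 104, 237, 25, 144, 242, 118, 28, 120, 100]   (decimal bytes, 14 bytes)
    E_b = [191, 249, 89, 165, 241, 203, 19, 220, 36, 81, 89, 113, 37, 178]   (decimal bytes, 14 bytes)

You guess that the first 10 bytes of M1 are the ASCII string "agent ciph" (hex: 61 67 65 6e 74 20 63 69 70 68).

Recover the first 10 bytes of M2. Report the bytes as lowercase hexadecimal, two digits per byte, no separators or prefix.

260d122dad839dacc4cb

First, E_a ⊕ E_b = (M1 ⊕ K) ⊕ (M2 ⊕ K) = M1 ⊕ M2, so the key drops out. Then M2 = (M1 ⊕ M2) ⊕ M1 over the first 10 bytes.
byte 0: (f8 xor bf) xor 61 = 47 xor 61 = 26
byte 1: (93 xor f9) xor 67 = 6a xor 67 = 0d
byte 2: (2e xor 59) xor 65 = 77 xor 65 = 12
byte 3: (e6 xor a5) xor 6e = 43 xor 6e = 2d
byte 4: (28 xor f1) xor 74 = d9 xor 74 = ad
byte 5: (68 xor cb) xor 20 = a3 xor 20 = 83
byte 6: (ed xor 13) xor 63 = fe xor 63 = 9d
byte 7: (19 xor dc) xor 69 = c5 xor 69 = ac
byte 8: (90 xor 24) xor 70 = b4 xor 70 = c4
byte 9: (f2 xor 51) xor 68 = a3 xor 68 = cb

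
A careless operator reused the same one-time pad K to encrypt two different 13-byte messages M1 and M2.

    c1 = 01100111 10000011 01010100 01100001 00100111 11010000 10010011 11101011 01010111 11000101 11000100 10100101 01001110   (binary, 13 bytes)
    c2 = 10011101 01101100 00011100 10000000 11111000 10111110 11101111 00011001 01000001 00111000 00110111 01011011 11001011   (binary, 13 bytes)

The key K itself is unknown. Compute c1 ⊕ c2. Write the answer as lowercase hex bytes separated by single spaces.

c1 ⊕ c2 = (M1 ⊕ K) ⊕ (M2 ⊕ K) = M1 ⊕ M2 — the shared key cancels under XOR.
byte 0: 103 ^ 157 = 250
byte 1: 131 ^ 108 = 239
byte 2:  84 ^  28 =  72
byte 3:  97 ^ 128 = 225
byte 4:  39 ^ 248 = 223
byte 5: 208 ^ 190 = 110
byte 6: 147 ^ 239 = 124
byte 7: 235 ^  25 = 242
byte 8:  87 ^  65 =  22
byte 9: 197 ^  56 = 253
byte 10: 196 ^  55 = 243
byte 11: 165 ^  91 = 254
byte 12:  78 ^ 203 = 133

fa ef 48 e1 df 6e 7c f2 16 fd f3 fe 85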